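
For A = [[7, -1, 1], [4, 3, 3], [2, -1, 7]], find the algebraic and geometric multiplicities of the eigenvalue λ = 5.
The characteristic polynomial is (x - 6)^2(x - 5), so the factor x - 5 appears with exponent 1: the algebraic multiplicity is 1.

rank(A - 5I) = 2, so the eigenspace has dimension 3 - 2 = 1: the geometric multiplicity is 1.

algebraic multiplicity 1, geometric multiplicity 1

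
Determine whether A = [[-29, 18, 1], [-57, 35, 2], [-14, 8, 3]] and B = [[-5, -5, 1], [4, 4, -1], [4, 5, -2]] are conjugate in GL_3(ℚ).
No.

trace(A) = 9 but trace(B) = -3. The trace is a similarity invariant, so A and B are not similar.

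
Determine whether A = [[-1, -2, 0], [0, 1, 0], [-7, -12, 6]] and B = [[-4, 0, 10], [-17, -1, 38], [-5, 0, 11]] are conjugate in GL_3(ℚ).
Two matrices over a field are similar if and only if they have the same invariant factors.

Both A and B have characteristic polynomial (x - 6)(x - 1)(x + 1) and minimal polynomial (x - 6)(x - 1)(x + 1). Computing further, both have invariant factors (x - 6)(x - 1)(x + 1). Hence A and B are similar.

Yes.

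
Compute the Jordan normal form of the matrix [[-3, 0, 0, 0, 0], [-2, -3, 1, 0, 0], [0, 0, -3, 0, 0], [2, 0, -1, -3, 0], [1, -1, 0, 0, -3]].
J = [[-3, 1, 0, 0, 0], [0, -3, 1, 0, 0], [0, 0, -3, 0, 0], [0, 0, 0, -3, 0], [0, 0, 0, 0, -3]]

The characteristic polynomial is det(xI - A) = (x + 3)^5, so the eigenvalues are -3 (algebraic multiplicity 5).

For λ = -3: rank(A + 3I) = 2, rank((A + 3I)^2) = 1, rank((A + 3I)^3) = 0. The eigenspace has dimension 5 - 2 = 3, so there are 3 Jordan blocks; the rank sequence gives block sizes [3, 1, 1].

Assembling the blocks gives the Jordan form J above.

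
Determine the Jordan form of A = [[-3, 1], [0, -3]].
J = [[-3, 1], [0, -3]]

The characteristic polynomial is det(xI - A) = (x + 3)^2, so the eigenvalues are -3 (algebraic multiplicity 2).

For λ = -3: rank(A + 3I) = 1, rank((A + 3I)^2) = 0. The eigenspace has dimension 2 - 1 = 1, so there is 1 Jordan block; the rank sequence gives block sizes [2].

Assembling the blocks gives the Jordan form J above.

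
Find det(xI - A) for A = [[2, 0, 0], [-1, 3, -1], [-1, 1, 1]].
xI - A = [[x - 2, 0, 0], [1, x - 3, 1], [1, -1, x - 1]].

Expanding det(xI - A) along the first row:
det(xI - A) = + (x - 2)·det([[x - 3, 1], [-1, x - 1]]) - (0)·det([[1, 1], [1, x - 1]]) + (0)·det([[1, x - 3], [1, -1]]).

Evaluating gives χ_A(x) = x^3 - 6x^2 + 12x - 8 = (x - 2)^3.

χ_A(x) = (x - 2)^3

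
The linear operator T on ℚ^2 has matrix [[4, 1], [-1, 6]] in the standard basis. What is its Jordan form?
The characteristic polynomial is det(xI - A) = (x - 5)^2, so the eigenvalues are 5 (algebraic multiplicity 2).

For λ = 5: rank(A - 5I) = 1, rank((A - 5I)^2) = 0. The eigenspace has dimension 2 - 1 = 1, so there is 1 Jordan block; the rank sequence gives block sizes [2].

Assembling the blocks gives the Jordan form J above.

J = [[5, 1], [0, 5]]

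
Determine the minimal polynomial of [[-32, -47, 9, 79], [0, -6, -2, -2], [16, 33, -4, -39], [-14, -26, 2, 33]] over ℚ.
The characteristic polynomial factors as (x - 3)(x + 4)^3. The minimal polynomial is ∏(x - λ)^{k_λ} where k_λ is the size of the largest Jordan block at λ.

For λ = -4: rank(A + 4I) = 3, and the largest Jordan block has size 3 (the smallest k with rank((A + 4I)^k) = rank((A + 4I)^(k+1))).
For λ = 3: rank(A - 3I) = 3, and the largest Jordan block has size 1 (the smallest k with rank((A - 3I)^k) = rank((A - 3I)^(k+1))).

So m_A(x) = (x - 3)(x + 4)^3.

m_A(x) = (x - 3)(x + 4)^3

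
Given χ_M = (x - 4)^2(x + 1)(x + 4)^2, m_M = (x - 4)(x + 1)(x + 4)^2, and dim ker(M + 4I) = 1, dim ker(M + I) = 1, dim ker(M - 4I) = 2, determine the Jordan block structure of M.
λ = -4: algebraic multiplicity 2 (exponent in χ_M), largest block size 2 (exponent in m_M), 1 block (geometric multiplicity). This forces block sizes [2].
λ = -1: algebraic multiplicity 1 (exponent in χ_M), largest block size 1 (exponent in m_M), 1 block (geometric multiplicity). This forces block sizes [1].
λ = 4: algebraic multiplicity 2 (exponent in χ_M), largest block size 1 (exponent in m_M), 2 blocks (geometric multiplicity). These force block sizes [1, 1].

Jordan blocks: (-4, 2), (-1, 1), (4, 1), (4, 1)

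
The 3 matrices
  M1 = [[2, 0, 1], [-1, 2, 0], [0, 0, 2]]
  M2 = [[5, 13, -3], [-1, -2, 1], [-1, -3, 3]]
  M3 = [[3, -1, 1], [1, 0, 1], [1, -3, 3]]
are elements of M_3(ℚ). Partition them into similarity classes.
1 class: {M1, M2, M3}

Characteristic polynomials: χ_{M1} = (x - 2)^3, χ_{M2} = (x - 2)^3, χ_{M3} = (x - 2)^3.

{M1, M2, M3}: invariant factors (x - 2)^3.

Matrices are similar if and only if their invariant-factor lists agree; the partition into similarity classes is {M1, M2, M3}.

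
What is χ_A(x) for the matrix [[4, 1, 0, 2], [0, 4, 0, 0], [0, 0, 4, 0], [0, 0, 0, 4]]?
χ_A(x) = (x - 4)^4

xI - A = [[x - 4, -1, 0, -2], [0, x - 4, 0, 0], [0, 0, x - 4, 0], [0, 0, 0, x - 4]].

Expanding det(xI - A) along the first row:
det(xI - A) = + (x - 4)·det([[x - 4, 0, 0], [0, x - 4, 0], [0, 0, x - 4]]) - (-1)·det([[0, 0, 0], [0, x - 4, 0], [0, 0, x - 4]]) + (0)·det([[0, x - 4, 0], [0, 0, 0], [0, 0, x - 4]]) - (-2)·det([[0, x - 4, 0], [0, 0, x - 4], [0, 0, 0]]).

Evaluating gives χ_A(x) = x^4 - 16x^3 + 96x^2 - 256x + 256 = (x - 4)^4.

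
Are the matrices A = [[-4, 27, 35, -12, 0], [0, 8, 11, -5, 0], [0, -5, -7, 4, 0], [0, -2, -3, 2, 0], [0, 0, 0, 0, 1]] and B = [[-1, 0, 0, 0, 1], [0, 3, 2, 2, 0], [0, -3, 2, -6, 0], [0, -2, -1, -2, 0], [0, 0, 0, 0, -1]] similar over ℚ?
No.

trace(A) = 0 but trace(B) = 1. The trace is a similarity invariant, so A and B are not similar.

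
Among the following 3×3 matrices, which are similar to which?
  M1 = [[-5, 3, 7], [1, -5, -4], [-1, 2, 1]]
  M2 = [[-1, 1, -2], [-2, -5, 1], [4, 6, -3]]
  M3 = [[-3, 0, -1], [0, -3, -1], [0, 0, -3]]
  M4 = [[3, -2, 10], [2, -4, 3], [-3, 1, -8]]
2 classes: {M1, M2, M4}, {M3}

Characteristic polynomials: χ_{M1} = (x + 3)^3, χ_{M2} = (x + 3)^3, χ_{M3} = (x + 3)^3, χ_{M4} = (x + 3)^3.

{M1, M2, M4}: invariant factors (x + 3)^3.

{M3}: invariant factors x + 3, (x + 3)^2.

Matrices are similar if and only if their invariant-factor lists agree; the partition into similarity classes is {M1, M2, M4}, {M3}.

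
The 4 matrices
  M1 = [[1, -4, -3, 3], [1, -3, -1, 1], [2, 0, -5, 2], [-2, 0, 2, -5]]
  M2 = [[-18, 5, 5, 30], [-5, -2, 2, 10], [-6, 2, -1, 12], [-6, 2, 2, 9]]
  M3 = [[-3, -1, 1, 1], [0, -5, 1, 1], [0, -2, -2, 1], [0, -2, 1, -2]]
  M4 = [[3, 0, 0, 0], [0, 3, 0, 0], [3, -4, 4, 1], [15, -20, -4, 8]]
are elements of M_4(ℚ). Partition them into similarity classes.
2 classes: {M1, M2, M3}, {M4}

Characteristic polynomials: χ_{M1} = (x + 3)^4, χ_{M2} = (x + 3)^4, χ_{M3} = (x + 3)^4, χ_{M4} = (x - 6)^2(x - 3)^2.

{M1, M2, M3}: invariant factors x + 3, (x + 3)^3.

{M4}: invariant factors x - 3, (x - 6)^2(x - 3).

Matrices are similar if and only if their invariant-factor lists agree; the partition into similarity classes is {M1, M2, M3}, {M4}.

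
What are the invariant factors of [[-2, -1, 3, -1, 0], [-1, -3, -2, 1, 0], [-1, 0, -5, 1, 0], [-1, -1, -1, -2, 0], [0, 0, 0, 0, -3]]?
x + 3, (x + 3)^2, (x + 3)^2

The Jordan structure of A has elementary divisors (x + 3)^2, (x + 3)^2, (x + 3). Arranging the block sizes at each eigenvalue in decreasing order and taking row products gives the invariant factors.

Invariant factors (smallest first, each dividing the next): x + 3, (x + 3)^2, (x + 3)^2.

Check: the last factor (x + 3)^2 is the minimal polynomial, and the product (x + 3)^5 is the characteristic polynomial.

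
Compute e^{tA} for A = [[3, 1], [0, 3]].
A has Jordan form J = [[3, 1], [0, 3]] with A = PJP^{-1}, so e^{tA} = P e^{tJ} P^{-1}.

For a Jordan block J_k(λ), e^{tJ_k(λ)} = e^{λt} · (I + tN + t^2 N^2/2! + ... + t^{k-1} N^{k-1}/(k-1)!) where N is the nilpotent superdiagonal part.

Assembling the blocks and conjugating back gives the entries of e^{tA} as shown above.

e^{tA} = [[e^{3*t}, t*e^{3*t}], [0, e^{3*t}]]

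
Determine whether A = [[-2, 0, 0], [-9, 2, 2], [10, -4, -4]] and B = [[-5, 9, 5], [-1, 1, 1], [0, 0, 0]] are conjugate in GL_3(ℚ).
Yes.

Two matrices over a field are similar if and only if they have the same invariant factors.

Both A and B have characteristic polynomial x(x + 2)^2 and minimal polynomial x(x + 2)^2. Computing further, both have invariant factors x(x + 2)^2. Hence A and B are similar.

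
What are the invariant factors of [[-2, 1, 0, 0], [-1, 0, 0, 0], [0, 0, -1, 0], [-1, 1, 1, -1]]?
(x + 1)^2, (x + 1)^2

The Jordan structure of A has elementary divisors (x + 1)^2, (x + 1)^2. Arranging the block sizes at each eigenvalue in decreasing order and taking row products gives the invariant factors.

Invariant factors (smallest first, each dividing the next): (x + 1)^2, (x + 1)^2.

Check: the last factor (x + 1)^2 is the minimal polynomial, and the product (x + 1)^4 is the characteristic polynomial.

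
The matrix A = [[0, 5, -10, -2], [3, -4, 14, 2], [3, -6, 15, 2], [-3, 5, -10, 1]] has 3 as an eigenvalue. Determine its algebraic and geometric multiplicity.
algebraic multiplicity 4, geometric multiplicity 2

The characteristic polynomial is (x - 3)^4, so the factor x - 3 appears with exponent 4: the algebraic multiplicity is 4.

rank(A - 3I) = 2, so the eigenspace has dimension 4 - 2 = 2: the geometric multiplicity is 2.

Since 2 < 4, A is not diagonalizable.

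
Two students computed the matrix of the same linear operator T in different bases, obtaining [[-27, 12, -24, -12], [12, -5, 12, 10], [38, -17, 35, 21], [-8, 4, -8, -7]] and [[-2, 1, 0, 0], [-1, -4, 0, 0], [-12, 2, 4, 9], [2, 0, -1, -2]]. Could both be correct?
Both have characteristic polynomial (x - 1)^2(x + 3)^2, but the minimal polynomial of A is (x - 1)^2(x + 3) while the minimal polynomial of B is (x - 1)^2(x + 3)^2. The minimal polynomial is a similarity invariant, so A and B are not similar.

No.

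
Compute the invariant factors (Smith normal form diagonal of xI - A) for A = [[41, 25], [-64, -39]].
(x - 1)^2

The Jordan structure of A has elementary divisors (x - 1)^2. Arranging the block sizes at each eigenvalue in decreasing order and taking row products gives the invariant factors.

Invariant factors (smallest first, each dividing the next): (x - 1)^2.

Check: the last factor (x - 1)^2 is the minimal polynomial, and the product (x - 1)^2 is the characteristic polynomial.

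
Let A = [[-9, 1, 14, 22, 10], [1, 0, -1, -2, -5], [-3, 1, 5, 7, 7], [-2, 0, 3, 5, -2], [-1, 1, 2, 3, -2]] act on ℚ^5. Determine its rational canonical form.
The invariant factors of A (the non-unit diagonal entries of the Smith normal form of xI - A over ℚ[x]) are (x - 1)(x^2 + x + 3)^2, each dividing the next. The characteristic polynomial is their product, (x - 1)(x^2 + x + 3)^2.

The rational canonical form is the block-diagonal matrix of companion matrices C(f_i):
R = [[0, 0, 0, 0, 9], [1, 0, 0, 0, -3], [0, 1, 0, 0, 1], [0, 0, 1, 0, -5], [0, 0, 0, 1, -1]].

Note the characteristic polynomial does not split into linear factors over ℚ, so A has no Jordan form over ℚ; the rational canonical form exists over any field.

R = [[0, 0, 0, 0, 9], [1, 0, 0, 0, -3], [0, 1, 0, 0, 1], [0, 0, 1, 0, -5], [0, 0, 0, 1, -1]]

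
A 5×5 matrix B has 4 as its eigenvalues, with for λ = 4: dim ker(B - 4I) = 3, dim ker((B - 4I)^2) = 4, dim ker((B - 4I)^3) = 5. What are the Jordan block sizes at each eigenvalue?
Jordan blocks: (4, 3), (4, 1), (4, 1)

λ = 4: successive nullity increments [3, 1, 1] count blocks of size ≥ k; block sizes are [3, 1, 1].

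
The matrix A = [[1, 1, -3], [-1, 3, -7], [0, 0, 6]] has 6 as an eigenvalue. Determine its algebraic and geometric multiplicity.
algebraic multiplicity 1, geometric multiplicity 1

The characteristic polynomial is (x - 6)(x - 2)^2, so the factor x - 6 appears with exponent 1: the algebraic multiplicity is 1.

rank(A - 6I) = 2, so the eigenspace has dimension 3 - 2 = 1: the geometric multiplicity is 1.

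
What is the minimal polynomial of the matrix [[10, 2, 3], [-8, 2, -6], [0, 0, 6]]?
The characteristic polynomial factors as (x - 6)^3. The minimal polynomial is ∏(x - λ)^{k_λ} where k_λ is the size of the largest Jordan block at λ.

For λ = 6: rank(A - 6I) = 1, and the largest Jordan block has size 2 (the smallest k with rank((A - 6I)^k) = rank((A - 6I)^(k+1))).

So m_A(x) = (x - 6)^2.

m_A(x) = (x - 6)^2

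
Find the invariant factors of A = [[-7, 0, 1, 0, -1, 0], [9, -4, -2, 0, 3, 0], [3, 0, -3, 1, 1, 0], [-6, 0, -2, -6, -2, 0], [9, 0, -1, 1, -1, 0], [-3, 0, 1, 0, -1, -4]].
x + 4, x + 4, (x + 4)^3(x + 5)

The Jordan structure of A has elementary divisors (x + 5), (x + 4)^3, (x + 4), (x + 4). Arranging the block sizes at each eigenvalue in decreasing order and taking row products gives the invariant factors.

Invariant factors (smallest first, each dividing the next): x + 4, x + 4, (x + 4)^3(x + 5).

Check: the last factor (x + 4)^3(x + 5) is the minimal polynomial, and the product (x + 4)^5(x + 5) is the characteristic polynomial.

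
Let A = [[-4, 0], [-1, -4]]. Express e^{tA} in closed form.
e^{tA} = [[e^{-4*t}, 0], [-t*e^{-4*t}, e^{-4*t}]]

A has Jordan form J = [[-4, 1], [0, -4]] with A = PJP^{-1}, so e^{tA} = P e^{tJ} P^{-1}.

For a Jordan block J_k(λ), e^{tJ_k(λ)} = e^{λt} · (I + tN + t^2 N^2/2! + ... + t^{k-1} N^{k-1}/(k-1)!) where N is the nilpotent superdiagonal part.

Assembling the blocks and conjugating back gives the entries of e^{tA} as shown above.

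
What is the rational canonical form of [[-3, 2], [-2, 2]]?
The invariant factors of A (the non-unit diagonal entries of the Smith normal form of xI - A over ℚ[x]) are (x - 1)(x + 2), each dividing the next. The characteristic polynomial is their product, (x - 1)(x + 2).

The rational canonical form is the block-diagonal matrix of companion matrices C(f_i):
R = [[0, 2], [1, -1]].

R = [[0, 2], [1, -1]]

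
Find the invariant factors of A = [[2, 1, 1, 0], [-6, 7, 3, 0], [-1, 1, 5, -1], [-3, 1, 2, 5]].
(x - 5)^3(x - 4)

The Jordan structure of A has elementary divisors (x - 4), (x - 5)^3. Arranging the block sizes at each eigenvalue in decreasing order and taking row products gives the invariant factors.

Invariant factors (smallest first, each dividing the next): (x - 5)^3(x - 4).

Check: the last factor (x - 5)^3(x - 4) is the minimal polynomial, and the product (x - 5)^3(x - 4) is the characteristic polynomial.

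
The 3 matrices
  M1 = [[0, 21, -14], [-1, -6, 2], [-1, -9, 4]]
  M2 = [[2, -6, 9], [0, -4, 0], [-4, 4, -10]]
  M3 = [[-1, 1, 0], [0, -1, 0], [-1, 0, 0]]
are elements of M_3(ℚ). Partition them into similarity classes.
Characteristic polynomials: χ_{M1} = x(x + 1)^2, χ_{M2} = (x + 4)^3, χ_{M3} = x(x + 1)^2.

{M1, M3}: invariant factors x(x + 1)^2.

{M2}: invariant factors x + 4, (x + 4)^2.

Matrices are similar if and only if their invariant-factor lists agree; the partition into similarity classes is {M1, M3}, {M2}.

2 classes: {M1, M3}, {M2}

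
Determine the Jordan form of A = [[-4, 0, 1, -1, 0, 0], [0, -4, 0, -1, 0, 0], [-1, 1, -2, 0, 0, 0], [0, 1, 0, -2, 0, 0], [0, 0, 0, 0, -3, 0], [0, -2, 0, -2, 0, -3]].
The characteristic polynomial is det(xI - A) = (x + 3)^6, so the eigenvalues are -3 (algebraic multiplicity 6).

For λ = -3: rank(A + 3I) = 2, rank((A + 3I)^2) = 0. The eigenspace has dimension 6 - 2 = 4, so there are 4 Jordan blocks; the rank sequence gives block sizes [2, 2, 1, 1].

Assembling the blocks gives the Jordan form J above.

J = [[-3, 1, 0, 0, 0, 0], [0, -3, 0, 0, 0, 0], [0, 0, -3, 1, 0, 0], [0, 0, 0, -3, 0, 0], [0, 0, 0, 0, -3, 0], [0, 0, 0, 0, 0, -3]]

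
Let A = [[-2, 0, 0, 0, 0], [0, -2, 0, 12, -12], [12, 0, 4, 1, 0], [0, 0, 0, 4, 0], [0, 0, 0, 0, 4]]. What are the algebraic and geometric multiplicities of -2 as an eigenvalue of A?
The characteristic polynomial is (x - 4)^3(x + 2)^2, so the factor x + 2 appears with exponent 2: the algebraic multiplicity is 2.

rank(A + 2I) = 3, so the eigenspace has dimension 5 - 3 = 2: the geometric multiplicity is 2.

algebraic multiplicity 2, geometric multiplicity 2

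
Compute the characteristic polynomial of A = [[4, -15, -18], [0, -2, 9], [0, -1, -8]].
χ_A(x) = (x - 4)(x + 5)^2

xI - A = [[x - 4, 15, 18], [0, x + 2, -9], [0, 1, x + 8]].

Expanding det(xI - A) along the first row:
det(xI - A) = + (x - 4)·det([[x + 2, -9], [1, x + 8]]) - (15)·det([[0, -9], [0, x + 8]]) + (18)·det([[0, x + 2], [0, 1]]).

Evaluating gives χ_A(x) = x^3 + 6x^2 - 15x - 100 = (x - 4)(x + 5)^2.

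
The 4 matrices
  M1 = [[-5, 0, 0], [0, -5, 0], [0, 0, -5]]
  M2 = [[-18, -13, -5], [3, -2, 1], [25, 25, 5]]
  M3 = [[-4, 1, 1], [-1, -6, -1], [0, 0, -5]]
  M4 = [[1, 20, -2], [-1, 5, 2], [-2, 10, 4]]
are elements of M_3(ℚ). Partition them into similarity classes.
Characteristic polynomials: χ_{M1} = (x + 5)^3, χ_{M2} = (x + 5)^3, χ_{M3} = (x + 5)^3, χ_{M4} = x(x - 5)^2.

{M1}: invariant factors x + 5, x + 5, x + 5.

{M2}: invariant factors (x + 5)^3.

{M3}: invariant factors x + 5, (x + 5)^2.

{M4}: invariant factors x(x - 5)^2.

Matrices are similar if and only if their invariant-factor lists agree; the partition into similarity classes is {M1}, {M2}, {M3}, {M4}.

4 classes: {M1}, {M2}, {M3}, {M4}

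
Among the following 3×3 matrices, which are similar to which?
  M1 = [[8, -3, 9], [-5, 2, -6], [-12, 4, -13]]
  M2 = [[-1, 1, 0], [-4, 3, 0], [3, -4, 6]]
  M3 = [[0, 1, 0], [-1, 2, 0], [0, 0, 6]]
2 classes: {M1}, {M2, M3}

Characteristic polynomials: χ_{M1} = (x + 1)^3, χ_{M2} = (x - 6)(x - 1)^2, χ_{M3} = (x - 6)(x - 1)^2.

{M1}: invariant factors (x + 1)^3.

{M2, M3}: invariant factors (x - 6)(x - 1)^2.

Matrices are similar if and only if their invariant-factor lists agree; the partition into similarity classes is {M1}, {M2, M3}.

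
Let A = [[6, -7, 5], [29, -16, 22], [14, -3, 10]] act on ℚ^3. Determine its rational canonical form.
The invariant factors of A (the non-unit diagonal entries of the Smith normal form of xI - A over ℚ[x]) are x^3 + 3x + 5, each dividing the next. The characteristic polynomial is their product, x^3 + 3x + 5.

The rational canonical form is the block-diagonal matrix of companion matrices C(f_i):
R = [[0, 0, -5], [1, 0, -3], [0, 1, 0]].

Note the characteristic polynomial does not split into linear factors over ℚ, so A has no Jordan form over ℚ; the rational canonical form exists over any field.

R = [[0, 0, -5], [1, 0, -3], [0, 1, 0]]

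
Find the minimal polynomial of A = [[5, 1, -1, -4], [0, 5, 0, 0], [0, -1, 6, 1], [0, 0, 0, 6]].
m_A(x) = (x - 6)^2(x - 5)

The characteristic polynomial factors as (x - 6)^2(x - 5)^2. The minimal polynomial is ∏(x - λ)^{k_λ} where k_λ is the size of the largest Jordan block at λ.

For λ = 5: rank(A - 5I) = 2, and the largest Jordan block has size 1 (the smallest k with rank((A - 5I)^k) = rank((A - 5I)^(k+1))).
For λ = 6: rank(A - 6I) = 3, and the largest Jordan block has size 2 (the smallest k with rank((A - 6I)^k) = rank((A - 6I)^(k+1))).

So m_A(x) = (x - 6)^2(x - 5).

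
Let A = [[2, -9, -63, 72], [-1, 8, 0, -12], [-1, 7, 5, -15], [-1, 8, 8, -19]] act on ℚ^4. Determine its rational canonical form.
R = [[0, 0, 0, 20], [1, 0, 0, 17], [0, 1, 0, 3], [0, 0, 1, -4]]

The invariant factors of A (the non-unit diagonal entries of the Smith normal form of xI - A over ℚ[x]) are (x + 4)(x^3 - 3x - 5), each dividing the next. The characteristic polynomial is their product, (x + 4)(x^3 - 3x - 5).

The rational canonical form is the block-diagonal matrix of companion matrices C(f_i):
R = [[0, 0, 0, 20], [1, 0, 0, 17], [0, 1, 0, 3], [0, 0, 1, -4]].

Note the characteristic polynomial does not split into linear factors over ℚ, so A has no Jordan form over ℚ; the rational canonical form exists over any field.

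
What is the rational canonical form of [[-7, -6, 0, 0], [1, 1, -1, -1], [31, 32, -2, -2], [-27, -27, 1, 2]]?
The invariant factors of A (the non-unit diagonal entries of the Smith normal form of xI - A over ℚ[x]) are (x + 3)(x + 4)(x^2 - x - 3), each dividing the next. The characteristic polynomial is their product, (x + 3)(x + 4)(x^2 - x - 3).

The rational canonical form is the block-diagonal matrix of companion matrices C(f_i):
R = [[0, 0, 0, 36], [1, 0, 0, 33], [0, 1, 0, -2], [0, 0, 1, -6]].

Note the characteristic polynomial does not split into linear factors over ℚ, so A has no Jordan form over ℚ; the rational canonical form exists over any field.

R = [[0, 0, 0, 36], [1, 0, 0, 33], [0, 1, 0, -2], [0, 0, 1, -6]]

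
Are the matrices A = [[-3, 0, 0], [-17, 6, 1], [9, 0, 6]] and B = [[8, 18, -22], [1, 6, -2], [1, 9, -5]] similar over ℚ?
Yes.

Two matrices over a field are similar if and only if they have the same invariant factors.

Both A and B have characteristic polynomial (x - 6)^2(x + 3) and minimal polynomial (x - 6)^2(x + 3). Computing further, both have invariant factors (x - 6)^2(x + 3). Hence A and B are similar.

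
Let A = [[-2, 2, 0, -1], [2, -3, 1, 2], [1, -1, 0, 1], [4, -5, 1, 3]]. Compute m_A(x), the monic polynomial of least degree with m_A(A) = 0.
The characteristic polynomial factors as x^2(x + 1)^2. The minimal polynomial is ∏(x - λ)^{k_λ} where k_λ is the size of the largest Jordan block at λ.

For λ = -1: rank(A + I) = 3, and the largest Jordan block has size 2 (the smallest k with rank((A + I)^k) = rank((A + I)^(k+1))).
For λ = 0: rank(A) = 3, and the largest Jordan block has size 2 (the smallest k with rank(A^k) = rank(A^(k+1))).

So m_A(x) = x^2(x + 1)^2.

m_A(x) = x^2(x + 1)^2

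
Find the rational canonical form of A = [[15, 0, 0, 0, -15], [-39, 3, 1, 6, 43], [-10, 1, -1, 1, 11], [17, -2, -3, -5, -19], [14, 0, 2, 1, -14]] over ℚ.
The invariant factors of A (the non-unit diagonal entries of the Smith normal form of xI - A over ℚ[x]) are (x - 1)(x + 3)(x^3 - 2x - 5), each dividing the next. The characteristic polynomial is their product, (x - 1)(x + 3)(x^3 - 2x - 5).

The rational canonical form is the block-diagonal matrix of companion matrices C(f_i):
R = [[0, 0, 0, 0, -15], [1, 0, 0, 0, 4], [0, 1, 0, 0, 9], [0, 0, 1, 0, 5], [0, 0, 0, 1, -2]].

Note the characteristic polynomial does not split into linear factors over ℚ, so A has no Jordan form over ℚ; the rational canonical form exists over any field.

R = [[0, 0, 0, 0, -15], [1, 0, 0, 0, 4], [0, 1, 0, 0, 9], [0, 0, 1, 0, 5], [0, 0, 0, 1, -2]]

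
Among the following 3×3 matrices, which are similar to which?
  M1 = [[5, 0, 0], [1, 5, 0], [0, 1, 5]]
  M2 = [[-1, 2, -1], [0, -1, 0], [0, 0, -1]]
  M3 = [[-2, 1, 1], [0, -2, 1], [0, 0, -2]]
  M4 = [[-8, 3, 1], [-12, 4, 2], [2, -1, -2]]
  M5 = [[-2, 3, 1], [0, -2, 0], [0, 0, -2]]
Characteristic polynomials: χ_{M1} = (x - 5)^3, χ_{M2} = (x + 1)^3, χ_{M3} = (x + 2)^3, χ_{M4} = (x + 2)^3, χ_{M5} = (x + 2)^3.

{M1}: invariant factors (x - 5)^3.

{M2}: invariant factors x + 1, (x + 1)^2.

{M3, M4}: invariant factors (x + 2)^3.

{M5}: invariant factors x + 2, (x + 2)^2.

Matrices are similar if and only if their invariant-factor lists agree; the partition into similarity classes is {M1}, {M2}, {M3, M4}, {M5}.

4 classes: {M1}, {M2}, {M3, M4}, {M5}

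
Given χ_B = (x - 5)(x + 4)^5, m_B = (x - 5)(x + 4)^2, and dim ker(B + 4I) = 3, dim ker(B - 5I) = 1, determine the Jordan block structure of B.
λ = -4: algebraic multiplicity 5 (exponent in χ_B), largest block size 2 (exponent in m_B), 3 blocks (geometric multiplicity). These force block sizes [2, 2, 1].
λ = 5: algebraic multiplicity 1 (exponent in χ_B), largest block size 1 (exponent in m_B), 1 block (geometric multiplicity). This forces block sizes [1].

Jordan blocks: (-4, 2), (-4, 2), (-4, 1), (5, 1)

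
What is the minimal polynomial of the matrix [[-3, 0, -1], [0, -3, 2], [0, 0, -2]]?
The characteristic polynomial factors as (x + 2)(x + 3)^2. The minimal polynomial is ∏(x - λ)^{k_λ} where k_λ is the size of the largest Jordan block at λ.

For λ = -3: rank(A + 3I) = 1, and the largest Jordan block has size 1 (the smallest k with rank((A + 3I)^k) = rank((A + 3I)^(k+1))).
For λ = -2: rank(A + 2I) = 2, and the largest Jordan block has size 1 (the smallest k with rank((A + 2I)^k) = rank((A + 2I)^(k+1))).

So m_A(x) = (x + 2)(x + 3).

m_A(x) = (x + 2)(x + 3)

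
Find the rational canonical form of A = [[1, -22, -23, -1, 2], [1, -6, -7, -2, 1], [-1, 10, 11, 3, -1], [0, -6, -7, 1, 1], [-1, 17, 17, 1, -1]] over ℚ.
The invariant factors of A (the non-unit diagonal entries of the Smith normal form of xI - A over ℚ[x]) are (x - 1)^3(x^2 - 3x + 5), each dividing the next. The characteristic polynomial is their product, (x - 1)^3(x^2 - 3x + 5).

The rational canonical form is the block-diagonal matrix of companion matrices C(f_i):
R = [[0, 0, 0, 0, 5], [1, 0, 0, 0, -18], [0, 1, 0, 0, 25], [0, 0, 1, 0, -17], [0, 0, 0, 1, 6]].

Note the characteristic polynomial does not split into linear factors over ℚ, so A has no Jordan form over ℚ; the rational canonical form exists over any field.

R = [[0, 0, 0, 0, 5], [1, 0, 0, 0, -18], [0, 1, 0, 0, 25], [0, 0, 1, 0, -17], [0, 0, 0, 1, 6]]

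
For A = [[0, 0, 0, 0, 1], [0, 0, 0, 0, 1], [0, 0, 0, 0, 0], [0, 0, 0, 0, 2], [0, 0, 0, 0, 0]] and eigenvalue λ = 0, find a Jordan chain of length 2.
v_1 = [[0, 1, 1, 0, 1]]^T, v_2 = [[1, 1, 0, 2, 0]]^T

We seek v_1 ∈ ker(A^2) \ ker(A), then set v_{i+1} = A v_i.

One such chain is v_1 = [[0, 1, 1, 0, 1]]^T, v_2 = [[1, 1, 0, 2, 0]]^T. Check: A v_2 = [[0, 0, 0, 0, 0]]^T = 0.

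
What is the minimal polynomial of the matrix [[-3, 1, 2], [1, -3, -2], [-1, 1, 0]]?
The characteristic polynomial factors as (x + 2)^3. The minimal polynomial is ∏(x - λ)^{k_λ} where k_λ is the size of the largest Jordan block at λ.

For λ = -2: rank(A + 2I) = 1, and the largest Jordan block has size 2 (the smallest k with rank((A + 2I)^k) = rank((A + 2I)^(k+1))).

So m_A(x) = (x + 2)^2.

m_A(x) = (x + 2)^2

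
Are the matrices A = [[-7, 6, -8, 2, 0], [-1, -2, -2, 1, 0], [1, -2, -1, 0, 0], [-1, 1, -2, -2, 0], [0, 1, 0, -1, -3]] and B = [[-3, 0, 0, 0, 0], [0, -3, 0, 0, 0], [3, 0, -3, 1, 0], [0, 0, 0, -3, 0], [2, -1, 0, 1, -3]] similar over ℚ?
Yes.

Two matrices over a field are similar if and only if they have the same invariant factors.

Both A and B have characteristic polynomial (x + 3)^5 and minimal polynomial (x + 3)^2. Computing further, both have invariant factors x + 3, (x + 3)^2, (x + 3)^2. Hence A and B are similar.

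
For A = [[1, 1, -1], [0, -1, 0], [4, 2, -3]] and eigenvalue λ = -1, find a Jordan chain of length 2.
We seek v_1 ∈ ker((A + I)^2) \ ker(A + I), then set v_{i+1} = (A + I) v_i.

One such chain is v_1 = [[1, 1, 2]]^T, v_2 = [[1, 0, 2]]^T. Check: (A + I) v_2 = [[0, 0, 0]]^T = 0.

v_1 = [[1, 1, 2]]^T, v_2 = [[1, 0, 2]]^T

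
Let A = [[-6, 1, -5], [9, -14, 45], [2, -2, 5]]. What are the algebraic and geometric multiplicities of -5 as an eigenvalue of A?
The characteristic polynomial is (x + 5)^3, so the factor x + 5 appears with exponent 3: the algebraic multiplicity is 3.

rank(A + 5I) = 1, so the eigenspace has dimension 3 - 1 = 2: the geometric multiplicity is 2.

Since 2 < 3, A is not diagonalizable.

algebraic multiplicity 3, geometric multiplicity 2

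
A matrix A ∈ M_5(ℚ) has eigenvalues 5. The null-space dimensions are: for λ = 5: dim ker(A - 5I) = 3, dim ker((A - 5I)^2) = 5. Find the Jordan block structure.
λ = 5: successive nullity increments [3, 2] count blocks of size ≥ k; block sizes are [2, 2, 1].

Jordan blocks: (5, 2), (5, 2), (5, 1)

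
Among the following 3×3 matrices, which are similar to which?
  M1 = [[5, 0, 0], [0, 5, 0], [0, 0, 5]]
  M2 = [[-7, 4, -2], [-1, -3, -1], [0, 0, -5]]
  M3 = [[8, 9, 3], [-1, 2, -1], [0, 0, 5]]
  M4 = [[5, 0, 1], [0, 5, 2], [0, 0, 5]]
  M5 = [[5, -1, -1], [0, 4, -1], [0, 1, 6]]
Characteristic polynomials: χ_{M1} = (x - 5)^3, χ_{M2} = (x + 5)^3, χ_{M3} = (x - 5)^3, χ_{M4} = (x - 5)^3, χ_{M5} = (x - 5)^3.

{M1}: invariant factors x - 5, x - 5, x - 5.

{M2}: invariant factors x + 5, (x + 5)^2.

{M3, M4, M5}: invariant factors x - 5, (x - 5)^2.

Matrices are similar if and only if their invariant-factor lists agree; the partition into similarity classes is {M1}, {M2}, {M3, M4, M5}.

3 classes: {M1}, {M2}, {M3, M4, M5}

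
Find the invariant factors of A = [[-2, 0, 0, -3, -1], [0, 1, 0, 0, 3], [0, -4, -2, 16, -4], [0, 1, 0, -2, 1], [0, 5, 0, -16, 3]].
x + 2, (x - 2)^2(x + 2)^2

The Jordan structure of A has elementary divisors (x + 2)^2, (x + 2), (x - 2)^2. Arranging the block sizes at each eigenvalue in decreasing order and taking row products gives the invariant factors.

Invariant factors (smallest first, each dividing the next): x + 2, (x - 2)^2(x + 2)^2.

Check: the last factor (x - 2)^2(x + 2)^2 is the minimal polynomial, and the product (x - 2)^2(x + 2)^3 is the characteristic polynomial.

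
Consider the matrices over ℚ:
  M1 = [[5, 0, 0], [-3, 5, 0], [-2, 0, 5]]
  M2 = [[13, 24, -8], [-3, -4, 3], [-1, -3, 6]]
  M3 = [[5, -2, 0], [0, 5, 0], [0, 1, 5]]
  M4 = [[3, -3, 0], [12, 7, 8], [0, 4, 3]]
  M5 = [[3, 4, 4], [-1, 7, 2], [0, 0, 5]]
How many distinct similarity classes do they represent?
2 classes: {M1, M2, M3, M5}, {M4}

Characteristic polynomials: χ_{M1} = (x - 5)^3, χ_{M2} = (x - 5)^3, χ_{M3} = (x - 5)^3, χ_{M4} = (x - 5)^2(x - 3), χ_{M5} = (x - 5)^3.

{M1, M2, M3, M5}: invariant factors x - 5, (x - 5)^2.

{M4}: invariant factors (x - 5)^2(x - 3).

Matrices are similar if and only if their invariant-factor lists agree; the partition into similarity classes is {M1, M2, M3, M5}, {M4}.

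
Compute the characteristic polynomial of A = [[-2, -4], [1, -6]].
xI - A = [[x + 2, 4], [-1, x + 6]].

Expanding det(xI - A) along the first row:
det(xI - A) = + (x + 2)·det([[x + 6]]) - (4)·det([[-1]]).

Evaluating gives χ_A(x) = x^2 + 8x + 16 = (x + 4)^2.

χ_A(x) = (x + 4)^2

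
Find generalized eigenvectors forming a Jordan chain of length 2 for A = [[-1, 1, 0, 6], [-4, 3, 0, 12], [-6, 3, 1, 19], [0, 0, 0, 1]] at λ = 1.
v_1 = [[0, 1, 2, 0]]^T, v_2 = [[1, 2, 3, 0]]^T

We seek v_1 ∈ ker((A - I)^2) \ ker(A - I), then set v_{i+1} = (A - I) v_i.

One such chain is v_1 = [[0, 1, 2, 0]]^T, v_2 = [[1, 2, 3, 0]]^T. Check: (A - I) v_2 = [[0, 0, 0, 0]]^T = 0.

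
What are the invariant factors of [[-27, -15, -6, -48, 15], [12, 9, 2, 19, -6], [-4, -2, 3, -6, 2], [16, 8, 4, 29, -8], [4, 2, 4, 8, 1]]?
x - 3, x - 3, (x - 3)^3

The Jordan structure of A has elementary divisors (x - 3)^3, (x - 3), (x - 3). Arranging the block sizes at each eigenvalue in decreasing order and taking row products gives the invariant factors.

Invariant factors (smallest first, each dividing the next): x - 3, x - 3, (x - 3)^3.

Check: the last factor (x - 3)^3 is the minimal polynomial, and the product (x - 3)^5 is the characteristic polynomial.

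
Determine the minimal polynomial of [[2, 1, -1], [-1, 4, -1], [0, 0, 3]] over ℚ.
The characteristic polynomial factors as (x - 3)^3. The minimal polynomial is ∏(x - λ)^{k_λ} where k_λ is the size of the largest Jordan block at λ.

For λ = 3: rank(A - 3I) = 1, and the largest Jordan block has size 2 (the smallest k with rank((A - 3I)^k) = rank((A - 3I)^(k+1))).

So m_A(x) = (x - 3)^2.

m_A(x) = (x - 3)^2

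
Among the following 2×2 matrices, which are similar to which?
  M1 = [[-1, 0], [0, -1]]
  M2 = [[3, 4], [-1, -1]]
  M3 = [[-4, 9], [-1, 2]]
Characteristic polynomials: χ_{M1} = (x + 1)^2, χ_{M2} = (x - 1)^2, χ_{M3} = (x + 1)^2.

{M1}: invariant factors x + 1, x + 1.

{M2}: invariant factors (x - 1)^2.

{M3}: invariant factors (x + 1)^2.

Matrices are similar if and only if their invariant-factor lists agree; the partition into similarity classes is {M1}, {M2}, {M3}.

3 classes: {M1}, {M2}, {M3}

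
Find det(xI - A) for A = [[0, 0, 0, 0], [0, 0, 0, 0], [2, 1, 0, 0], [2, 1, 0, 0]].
xI - A = [[x, 0, 0, 0], [0, x, 0, 0], [-2, -1, x, 0], [-2, -1, 0, x]].

Expanding det(xI - A) along the first row:
det(xI - A) = + (x)·det([[x, 0, 0], [-1, x, 0], [-1, 0, x]]) - (0)·det([[0, 0, 0], [-2, x, 0], [-2, 0, x]]) + (0)·det([[0, x, 0], [-2, -1, 0], [-2, -1, x]]) - (0)·det([[0, x, 0], [-2, -1, x], [-2, -1, 0]]).

Evaluating gives χ_A(x) = x^4.

χ_A(x) = x^4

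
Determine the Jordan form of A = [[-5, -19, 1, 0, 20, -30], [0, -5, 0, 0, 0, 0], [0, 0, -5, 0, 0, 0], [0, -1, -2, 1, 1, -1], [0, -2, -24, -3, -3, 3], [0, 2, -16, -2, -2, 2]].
The characteristic polynomial is det(xI - A) = x^3(x + 5)^3, so the eigenvalues are -5 (algebraic multiplicity 3), 0 (algebraic multiplicity 3).

For λ = -5: rank(A + 5I) = 4, rank((A + 5I)^2) = 3. The eigenspace has dimension 6 - 4 = 2, so there are 2 Jordan blocks; the rank sequence gives block sizes [2, 1].

For λ = 0: rank(A) = 4, rank(A^2) = 3. The eigenspace has dimension 6 - 4 = 2, so there are 2 Jordan blocks; the rank sequence gives block sizes [2, 1].

Assembling the blocks gives the Jordan form J above.

J = [[-5, 1, 0, 0, 0, 0], [0, -5, 0, 0, 0, 0], [0, 0, -5, 0, 0, 0], [0, 0, 0, 0, 1, 0], [0, 0, 0, 0, 0, 0], [0, 0, 0, 0, 0, 0]]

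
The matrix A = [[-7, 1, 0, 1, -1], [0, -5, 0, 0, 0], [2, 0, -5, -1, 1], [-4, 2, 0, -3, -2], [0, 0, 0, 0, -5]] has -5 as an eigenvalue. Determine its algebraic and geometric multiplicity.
algebraic multiplicity 5, geometric multiplicity 3

The characteristic polynomial is (x + 5)^5, so the factor x + 5 appears with exponent 5: the algebraic multiplicity is 5.

rank(A + 5I) = 2, so the eigenspace has dimension 5 - 2 = 3: the geometric multiplicity is 3.

Since 3 < 5, A is not diagonalizable.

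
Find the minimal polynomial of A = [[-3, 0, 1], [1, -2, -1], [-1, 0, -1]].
m_A(x) = (x + 2)^2

The characteristic polynomial factors as (x + 2)^3. The minimal polynomial is ∏(x - λ)^{k_λ} where k_λ is the size of the largest Jordan block at λ.

For λ = -2: rank(A + 2I) = 1, and the largest Jordan block has size 2 (the smallest k with rank((A + 2I)^k) = rank((A + 2I)^(k+1))).

So m_A(x) = (x + 2)^2.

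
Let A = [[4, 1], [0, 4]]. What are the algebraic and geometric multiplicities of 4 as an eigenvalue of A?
algebraic multiplicity 2, geometric multiplicity 1

The characteristic polynomial is (x - 4)^2, so the factor x - 4 appears with exponent 2: the algebraic multiplicity is 2.

rank(A - 4I) = 1, so the eigenspace has dimension 2 - 1 = 1: the geometric multiplicity is 1.

Since 1 < 2, A is not diagonalizable.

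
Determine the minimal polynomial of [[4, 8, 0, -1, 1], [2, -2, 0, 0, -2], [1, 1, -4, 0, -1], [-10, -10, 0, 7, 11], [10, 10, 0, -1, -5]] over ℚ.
The characteristic polynomial factors as (x - 6)^2(x + 4)^3. The minimal polynomial is ∏(x - λ)^{k_λ} where k_λ is the size of the largest Jordan block at λ.

For λ = -4: rank(A + 4I) = 3, and the largest Jordan block has size 2 (the smallest k with rank((A + 4I)^k) = rank((A + 4I)^(k+1))).
For λ = 6: rank(A - 6I) = 4, and the largest Jordan block has size 2 (the smallest k with rank((A - 6I)^k) = rank((A - 6I)^(k+1))).

So m_A(x) = (x - 6)^2(x + 4)^2.

m_A(x) = (x - 6)^2(x + 4)^2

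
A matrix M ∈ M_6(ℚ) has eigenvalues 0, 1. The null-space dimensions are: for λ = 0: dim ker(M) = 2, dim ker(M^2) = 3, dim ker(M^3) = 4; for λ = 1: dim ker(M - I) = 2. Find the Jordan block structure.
λ = 0: successive nullity increments [2, 1, 1] count blocks of size ≥ k; block sizes are [3, 1].
λ = 1: successive nullity increments [2] count blocks of size ≥ k; block sizes are [1, 1].

Jordan blocks: (0, 3), (0, 1), (1, 1), (1, 1)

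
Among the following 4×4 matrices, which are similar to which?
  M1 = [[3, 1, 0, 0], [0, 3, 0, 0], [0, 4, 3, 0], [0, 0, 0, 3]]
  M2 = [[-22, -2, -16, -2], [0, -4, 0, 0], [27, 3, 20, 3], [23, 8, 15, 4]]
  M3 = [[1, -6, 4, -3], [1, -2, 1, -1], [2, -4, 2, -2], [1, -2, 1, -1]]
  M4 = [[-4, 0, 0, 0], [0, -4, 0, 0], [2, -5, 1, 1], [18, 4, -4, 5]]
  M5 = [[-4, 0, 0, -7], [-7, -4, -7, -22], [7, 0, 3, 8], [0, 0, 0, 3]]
Characteristic polynomials: χ_{M1} = (x - 3)^4, χ_{M2} = (x - 3)^2(x + 4)^2, χ_{M3} = x^4, χ_{M4} = (x - 3)^2(x + 4)^2, χ_{M5} = (x - 3)^2(x + 4)^2.

{M1}: invariant factors x - 3, x - 3, (x - 3)^2.

{M2, M4, M5}: invariant factors x + 4, (x - 3)^2(x + 4).

{M3}: invariant factors x, x^3.

Matrices are similar if and only if their invariant-factor lists agree; the partition into similarity classes is {M1}, {M2, M4, M5}, {M3}.

3 classes: {M1}, {M2, M4, M5}, {M3}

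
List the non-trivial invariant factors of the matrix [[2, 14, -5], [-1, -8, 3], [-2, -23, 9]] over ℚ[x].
The Jordan structure of A has elementary divisors (x - 1)^3. Arranging the block sizes at each eigenvalue in decreasing order and taking row products gives the invariant factors.

Invariant factors (smallest first, each dividing the next): (x - 1)^3.

Check: the last factor (x - 1)^3 is the minimal polynomial, and the product (x - 1)^3 is the characteristic polynomial.

(x - 1)^3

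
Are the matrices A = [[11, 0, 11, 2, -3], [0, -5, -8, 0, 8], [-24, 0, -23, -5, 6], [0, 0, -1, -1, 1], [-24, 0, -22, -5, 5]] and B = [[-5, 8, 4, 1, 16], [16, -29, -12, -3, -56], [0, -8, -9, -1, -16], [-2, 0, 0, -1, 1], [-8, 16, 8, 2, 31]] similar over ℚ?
Two matrices over a field are similar if and only if they have the same invariant factors.

Both A and B have characteristic polynomial (x + 1)^3(x + 5)^2 and minimal polynomial (x + 1)^3(x + 5). Computing further, both have invariant factors x + 5, (x + 1)^3(x + 5). Hence A and B are similar.

Yes.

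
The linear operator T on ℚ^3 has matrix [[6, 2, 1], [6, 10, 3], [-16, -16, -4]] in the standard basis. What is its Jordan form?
The characteristic polynomial is det(xI - A) = (x - 4)^3, so the eigenvalues are 4 (algebraic multiplicity 3).

For λ = 4: rank(A - 4I) = 1, rank((A - 4I)^2) = 0. The eigenspace has dimension 3 - 1 = 2, so there are 2 Jordan blocks; the rank sequence gives block sizes [2, 1].

Assembling the blocks gives the Jordan form J above.

J = [[4, 1, 0], [0, 4, 0], [0, 0, 4]]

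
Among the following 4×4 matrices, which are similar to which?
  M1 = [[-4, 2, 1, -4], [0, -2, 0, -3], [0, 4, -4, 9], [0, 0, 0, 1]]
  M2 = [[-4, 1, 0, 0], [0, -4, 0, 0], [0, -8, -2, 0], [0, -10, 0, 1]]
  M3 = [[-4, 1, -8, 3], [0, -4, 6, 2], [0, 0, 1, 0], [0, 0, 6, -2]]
Characteristic polynomials: χ_{M1} = (x - 1)(x + 2)(x + 4)^2, χ_{M2} = (x - 1)(x + 2)(x + 4)^2, χ_{M3} = (x - 1)(x + 2)(x + 4)^2.

{M1, M2, M3}: invariant factors (x - 1)(x + 2)(x + 4)^2.

Matrices are similar if and only if their invariant-factor lists agree; the partition into similarity classes is {M1, M2, M3}.

1 class: {M1, M2, M3}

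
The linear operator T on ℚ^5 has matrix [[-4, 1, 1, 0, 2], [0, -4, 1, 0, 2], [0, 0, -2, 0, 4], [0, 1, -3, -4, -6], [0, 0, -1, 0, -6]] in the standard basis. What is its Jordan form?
J = [[-4, 1, 0, 0, 0], [0, -4, 1, 0, 0], [0, 0, -4, 0, 0], [0, 0, 0, -4, 0], [0, 0, 0, 0, -4]]

The characteristic polynomial is det(xI - A) = (x + 4)^5, so the eigenvalues are -4 (algebraic multiplicity 5).

For λ = -4: rank(A + 4I) = 2, rank((A + 4I)^2) = 1, rank((A + 4I)^3) = 0. The eigenspace has dimension 5 - 2 = 3, so there are 3 Jordan blocks; the rank sequence gives block sizes [3, 1, 1].

Assembling the blocks gives the Jordan form J above.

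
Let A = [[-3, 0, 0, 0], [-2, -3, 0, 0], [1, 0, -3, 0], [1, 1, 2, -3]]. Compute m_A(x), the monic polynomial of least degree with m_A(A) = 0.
The characteristic polynomial factors as (x + 3)^4. The minimal polynomial is ∏(x - λ)^{k_λ} where k_λ is the size of the largest Jordan block at λ.

For λ = -3: rank(A + 3I) = 2, and the largest Jordan block has size 2 (the smallest k with rank((A + 3I)^k) = rank((A + 3I)^(k+1))).

So m_A(x) = (x + 3)^2.

m_A(x) = (x + 3)^2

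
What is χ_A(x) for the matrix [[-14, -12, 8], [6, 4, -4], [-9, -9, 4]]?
χ_A(x) = (x + 2)^3

xI - A = [[x + 14, 12, -8], [-6, x - 4, 4], [9, 9, x - 4]].

Expanding det(xI - A) along the first row:
det(xI - A) = + (x + 14)·det([[x - 4, 4], [9, x - 4]]) - (12)·det([[-6, 4], [9, x - 4]]) + (-8)·det([[-6, x - 4], [9, 9]]).

Evaluating gives χ_A(x) = x^3 + 6x^2 + 12x + 8 = (x + 2)^3.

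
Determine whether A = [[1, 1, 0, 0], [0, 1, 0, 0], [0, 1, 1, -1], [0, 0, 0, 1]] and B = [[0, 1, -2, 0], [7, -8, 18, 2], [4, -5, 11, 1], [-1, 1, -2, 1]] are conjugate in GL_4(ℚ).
Two matrices over a field are similar if and only if they have the same invariant factors.

Both A and B have characteristic polynomial (x - 1)^4 and minimal polynomial (x - 1)^2. Computing further, both have invariant factors (x - 1)^2, (x - 1)^2. Hence A and B are similar.

Yes.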